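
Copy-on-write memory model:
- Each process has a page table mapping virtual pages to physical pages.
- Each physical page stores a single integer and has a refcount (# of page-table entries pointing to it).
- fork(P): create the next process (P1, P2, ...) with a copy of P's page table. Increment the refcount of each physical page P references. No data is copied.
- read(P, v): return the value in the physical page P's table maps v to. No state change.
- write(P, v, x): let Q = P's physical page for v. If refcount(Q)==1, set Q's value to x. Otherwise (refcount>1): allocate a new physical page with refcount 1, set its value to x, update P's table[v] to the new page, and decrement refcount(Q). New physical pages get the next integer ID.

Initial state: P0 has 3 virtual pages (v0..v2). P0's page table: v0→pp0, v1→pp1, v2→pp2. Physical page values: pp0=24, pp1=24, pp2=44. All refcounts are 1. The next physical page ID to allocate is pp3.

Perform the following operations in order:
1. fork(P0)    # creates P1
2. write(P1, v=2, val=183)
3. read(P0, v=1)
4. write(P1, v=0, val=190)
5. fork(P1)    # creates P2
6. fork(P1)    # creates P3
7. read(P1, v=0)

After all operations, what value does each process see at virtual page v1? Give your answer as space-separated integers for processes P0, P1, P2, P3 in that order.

Op 1: fork(P0) -> P1. 3 ppages; refcounts: pp0:2 pp1:2 pp2:2
Op 2: write(P1, v2, 183). refcount(pp2)=2>1 -> COPY to pp3. 4 ppages; refcounts: pp0:2 pp1:2 pp2:1 pp3:1
Op 3: read(P0, v1) -> 24. No state change.
Op 4: write(P1, v0, 190). refcount(pp0)=2>1 -> COPY to pp4. 5 ppages; refcounts: pp0:1 pp1:2 pp2:1 pp3:1 pp4:1
Op 5: fork(P1) -> P2. 5 ppages; refcounts: pp0:1 pp1:3 pp2:1 pp3:2 pp4:2
Op 6: fork(P1) -> P3. 5 ppages; refcounts: pp0:1 pp1:4 pp2:1 pp3:3 pp4:3
Op 7: read(P1, v0) -> 190. No state change.
P0: v1 -> pp1 = 24
P1: v1 -> pp1 = 24
P2: v1 -> pp1 = 24
P3: v1 -> pp1 = 24

Answer: 24 24 24 24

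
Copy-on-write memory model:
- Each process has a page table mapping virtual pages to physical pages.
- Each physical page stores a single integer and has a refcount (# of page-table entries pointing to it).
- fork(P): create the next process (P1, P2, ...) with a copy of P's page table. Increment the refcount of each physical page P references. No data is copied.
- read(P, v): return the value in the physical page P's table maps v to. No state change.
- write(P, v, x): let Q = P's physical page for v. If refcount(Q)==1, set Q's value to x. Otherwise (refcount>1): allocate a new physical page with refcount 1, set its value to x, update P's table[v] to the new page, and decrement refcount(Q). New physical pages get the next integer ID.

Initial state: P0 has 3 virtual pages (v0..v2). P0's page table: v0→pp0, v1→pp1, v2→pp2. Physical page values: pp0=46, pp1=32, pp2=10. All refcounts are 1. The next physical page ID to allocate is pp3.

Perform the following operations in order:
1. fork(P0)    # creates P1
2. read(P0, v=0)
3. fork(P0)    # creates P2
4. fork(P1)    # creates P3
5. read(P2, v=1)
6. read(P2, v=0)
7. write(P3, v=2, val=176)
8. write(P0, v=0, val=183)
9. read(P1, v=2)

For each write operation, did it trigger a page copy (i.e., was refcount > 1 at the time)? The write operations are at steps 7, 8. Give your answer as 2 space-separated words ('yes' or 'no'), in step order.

Op 1: fork(P0) -> P1. 3 ppages; refcounts: pp0:2 pp1:2 pp2:2
Op 2: read(P0, v0) -> 46. No state change.
Op 3: fork(P0) -> P2. 3 ppages; refcounts: pp0:3 pp1:3 pp2:3
Op 4: fork(P1) -> P3. 3 ppages; refcounts: pp0:4 pp1:4 pp2:4
Op 5: read(P2, v1) -> 32. No state change.
Op 6: read(P2, v0) -> 46. No state change.
Op 7: write(P3, v2, 176). refcount(pp2)=4>1 -> COPY to pp3. 4 ppages; refcounts: pp0:4 pp1:4 pp2:3 pp3:1
Op 8: write(P0, v0, 183). refcount(pp0)=4>1 -> COPY to pp4. 5 ppages; refcounts: pp0:3 pp1:4 pp2:3 pp3:1 pp4:1
Op 9: read(P1, v2) -> 10. No state change.

yes yes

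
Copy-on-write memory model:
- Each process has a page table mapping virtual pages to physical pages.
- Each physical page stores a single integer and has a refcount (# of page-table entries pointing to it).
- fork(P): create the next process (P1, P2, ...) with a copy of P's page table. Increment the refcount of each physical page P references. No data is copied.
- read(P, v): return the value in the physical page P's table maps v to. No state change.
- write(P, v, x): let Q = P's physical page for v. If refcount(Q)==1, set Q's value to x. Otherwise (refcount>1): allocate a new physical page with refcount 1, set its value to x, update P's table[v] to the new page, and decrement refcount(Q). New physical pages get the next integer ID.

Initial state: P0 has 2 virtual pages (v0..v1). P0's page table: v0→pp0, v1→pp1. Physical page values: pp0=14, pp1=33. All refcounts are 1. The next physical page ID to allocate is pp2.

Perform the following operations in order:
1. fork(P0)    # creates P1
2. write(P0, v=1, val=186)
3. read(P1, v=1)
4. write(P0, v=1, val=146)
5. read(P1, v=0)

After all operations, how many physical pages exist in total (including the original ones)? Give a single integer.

Op 1: fork(P0) -> P1. 2 ppages; refcounts: pp0:2 pp1:2
Op 2: write(P0, v1, 186). refcount(pp1)=2>1 -> COPY to pp2. 3 ppages; refcounts: pp0:2 pp1:1 pp2:1
Op 3: read(P1, v1) -> 33. No state change.
Op 4: write(P0, v1, 146). refcount(pp2)=1 -> write in place. 3 ppages; refcounts: pp0:2 pp1:1 pp2:1
Op 5: read(P1, v0) -> 14. No state change.

Answer: 3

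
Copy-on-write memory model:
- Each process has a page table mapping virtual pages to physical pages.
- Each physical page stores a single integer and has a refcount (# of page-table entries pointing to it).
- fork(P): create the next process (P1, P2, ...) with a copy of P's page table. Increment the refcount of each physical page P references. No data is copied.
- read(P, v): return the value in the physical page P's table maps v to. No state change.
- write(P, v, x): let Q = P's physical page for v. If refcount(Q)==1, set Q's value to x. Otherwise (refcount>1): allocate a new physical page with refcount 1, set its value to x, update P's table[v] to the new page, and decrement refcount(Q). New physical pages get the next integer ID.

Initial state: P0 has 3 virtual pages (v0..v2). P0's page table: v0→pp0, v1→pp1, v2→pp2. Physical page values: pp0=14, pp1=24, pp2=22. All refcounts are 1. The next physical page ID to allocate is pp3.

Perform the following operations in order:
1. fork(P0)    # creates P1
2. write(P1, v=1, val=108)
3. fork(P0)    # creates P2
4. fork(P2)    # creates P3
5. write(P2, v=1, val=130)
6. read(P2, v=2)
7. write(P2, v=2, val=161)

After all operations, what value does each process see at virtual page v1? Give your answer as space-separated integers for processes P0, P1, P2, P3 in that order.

Op 1: fork(P0) -> P1. 3 ppages; refcounts: pp0:2 pp1:2 pp2:2
Op 2: write(P1, v1, 108). refcount(pp1)=2>1 -> COPY to pp3. 4 ppages; refcounts: pp0:2 pp1:1 pp2:2 pp3:1
Op 3: fork(P0) -> P2. 4 ppages; refcounts: pp0:3 pp1:2 pp2:3 pp3:1
Op 4: fork(P2) -> P3. 4 ppages; refcounts: pp0:4 pp1:3 pp2:4 pp3:1
Op 5: write(P2, v1, 130). refcount(pp1)=3>1 -> COPY to pp4. 5 ppages; refcounts: pp0:4 pp1:2 pp2:4 pp3:1 pp4:1
Op 6: read(P2, v2) -> 22. No state change.
Op 7: write(P2, v2, 161). refcount(pp2)=4>1 -> COPY to pp5. 6 ppages; refcounts: pp0:4 pp1:2 pp2:3 pp3:1 pp4:1 pp5:1
P0: v1 -> pp1 = 24
P1: v1 -> pp3 = 108
P2: v1 -> pp4 = 130
P3: v1 -> pp1 = 24

Answer: 24 108 130 24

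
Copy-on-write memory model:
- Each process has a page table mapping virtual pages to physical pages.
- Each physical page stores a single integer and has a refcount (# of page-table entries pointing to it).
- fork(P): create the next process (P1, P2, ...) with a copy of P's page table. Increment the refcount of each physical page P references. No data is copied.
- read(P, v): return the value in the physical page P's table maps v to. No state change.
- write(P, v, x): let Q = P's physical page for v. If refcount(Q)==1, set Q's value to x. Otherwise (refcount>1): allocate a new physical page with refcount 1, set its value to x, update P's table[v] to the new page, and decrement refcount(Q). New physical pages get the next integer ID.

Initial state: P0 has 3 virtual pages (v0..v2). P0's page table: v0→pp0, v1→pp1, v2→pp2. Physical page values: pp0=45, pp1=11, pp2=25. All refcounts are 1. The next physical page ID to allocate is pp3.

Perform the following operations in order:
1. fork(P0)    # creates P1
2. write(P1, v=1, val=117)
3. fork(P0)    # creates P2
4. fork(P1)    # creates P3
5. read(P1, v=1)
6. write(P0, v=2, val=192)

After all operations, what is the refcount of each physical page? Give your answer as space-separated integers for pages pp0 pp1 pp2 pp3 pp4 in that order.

Answer: 4 2 3 2 1

Derivation:
Op 1: fork(P0) -> P1. 3 ppages; refcounts: pp0:2 pp1:2 pp2:2
Op 2: write(P1, v1, 117). refcount(pp1)=2>1 -> COPY to pp3. 4 ppages; refcounts: pp0:2 pp1:1 pp2:2 pp3:1
Op 3: fork(P0) -> P2. 4 ppages; refcounts: pp0:3 pp1:2 pp2:3 pp3:1
Op 4: fork(P1) -> P3. 4 ppages; refcounts: pp0:4 pp1:2 pp2:4 pp3:2
Op 5: read(P1, v1) -> 117. No state change.
Op 6: write(P0, v2, 192). refcount(pp2)=4>1 -> COPY to pp4. 5 ppages; refcounts: pp0:4 pp1:2 pp2:3 pp3:2 pp4:1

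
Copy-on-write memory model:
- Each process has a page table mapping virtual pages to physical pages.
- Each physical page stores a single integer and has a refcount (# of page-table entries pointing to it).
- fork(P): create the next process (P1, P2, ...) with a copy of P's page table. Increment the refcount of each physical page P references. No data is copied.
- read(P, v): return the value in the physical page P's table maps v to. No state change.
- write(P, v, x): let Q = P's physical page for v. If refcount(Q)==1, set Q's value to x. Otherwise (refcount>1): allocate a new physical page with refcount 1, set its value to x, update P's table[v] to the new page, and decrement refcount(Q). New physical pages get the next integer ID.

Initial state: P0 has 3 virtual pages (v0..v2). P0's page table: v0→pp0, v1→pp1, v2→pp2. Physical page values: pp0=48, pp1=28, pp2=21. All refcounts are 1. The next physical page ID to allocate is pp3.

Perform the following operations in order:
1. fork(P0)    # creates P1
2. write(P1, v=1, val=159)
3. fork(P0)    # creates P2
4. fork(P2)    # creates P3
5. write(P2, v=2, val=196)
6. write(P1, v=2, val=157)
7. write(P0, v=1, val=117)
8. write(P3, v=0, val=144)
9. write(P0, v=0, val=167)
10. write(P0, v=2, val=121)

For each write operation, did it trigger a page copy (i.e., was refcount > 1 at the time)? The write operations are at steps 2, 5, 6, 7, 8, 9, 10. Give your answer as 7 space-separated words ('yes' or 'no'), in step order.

Op 1: fork(P0) -> P1. 3 ppages; refcounts: pp0:2 pp1:2 pp2:2
Op 2: write(P1, v1, 159). refcount(pp1)=2>1 -> COPY to pp3. 4 ppages; refcounts: pp0:2 pp1:1 pp2:2 pp3:1
Op 3: fork(P0) -> P2. 4 ppages; refcounts: pp0:3 pp1:2 pp2:3 pp3:1
Op 4: fork(P2) -> P3. 4 ppages; refcounts: pp0:4 pp1:3 pp2:4 pp3:1
Op 5: write(P2, v2, 196). refcount(pp2)=4>1 -> COPY to pp4. 5 ppages; refcounts: pp0:4 pp1:3 pp2:3 pp3:1 pp4:1
Op 6: write(P1, v2, 157). refcount(pp2)=3>1 -> COPY to pp5. 6 ppages; refcounts: pp0:4 pp1:3 pp2:2 pp3:1 pp4:1 pp5:1
Op 7: write(P0, v1, 117). refcount(pp1)=3>1 -> COPY to pp6. 7 ppages; refcounts: pp0:4 pp1:2 pp2:2 pp3:1 pp4:1 pp5:1 pp6:1
Op 8: write(P3, v0, 144). refcount(pp0)=4>1 -> COPY to pp7. 8 ppages; refcounts: pp0:3 pp1:2 pp2:2 pp3:1 pp4:1 pp5:1 pp6:1 pp7:1
Op 9: write(P0, v0, 167). refcount(pp0)=3>1 -> COPY to pp8. 9 ppages; refcounts: pp0:2 pp1:2 pp2:2 pp3:1 pp4:1 pp5:1 pp6:1 pp7:1 pp8:1
Op 10: write(P0, v2, 121). refcount(pp2)=2>1 -> COPY to pp9. 10 ppages; refcounts: pp0:2 pp1:2 pp2:1 pp3:1 pp4:1 pp5:1 pp6:1 pp7:1 pp8:1 pp9:1

yes yes yes yes yes yes yes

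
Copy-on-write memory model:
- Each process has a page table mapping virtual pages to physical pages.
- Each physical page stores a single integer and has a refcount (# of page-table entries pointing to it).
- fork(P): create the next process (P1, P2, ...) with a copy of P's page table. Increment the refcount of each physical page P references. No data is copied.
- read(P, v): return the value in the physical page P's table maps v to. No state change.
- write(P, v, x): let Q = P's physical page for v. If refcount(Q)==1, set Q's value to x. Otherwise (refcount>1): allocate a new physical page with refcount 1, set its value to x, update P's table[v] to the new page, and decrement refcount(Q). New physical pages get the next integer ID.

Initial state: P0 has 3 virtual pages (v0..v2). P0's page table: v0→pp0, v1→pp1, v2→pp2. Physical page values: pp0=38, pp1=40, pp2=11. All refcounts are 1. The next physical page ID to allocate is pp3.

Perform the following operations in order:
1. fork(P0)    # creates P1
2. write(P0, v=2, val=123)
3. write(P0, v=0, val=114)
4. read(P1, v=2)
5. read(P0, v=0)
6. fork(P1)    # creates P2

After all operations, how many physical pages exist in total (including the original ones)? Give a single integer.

Answer: 5

Derivation:
Op 1: fork(P0) -> P1. 3 ppages; refcounts: pp0:2 pp1:2 pp2:2
Op 2: write(P0, v2, 123). refcount(pp2)=2>1 -> COPY to pp3. 4 ppages; refcounts: pp0:2 pp1:2 pp2:1 pp3:1
Op 3: write(P0, v0, 114). refcount(pp0)=2>1 -> COPY to pp4. 5 ppages; refcounts: pp0:1 pp1:2 pp2:1 pp3:1 pp4:1
Op 4: read(P1, v2) -> 11. No state change.
Op 5: read(P0, v0) -> 114. No state change.
Op 6: fork(P1) -> P2. 5 ppages; refcounts: pp0:2 pp1:3 pp2:2 pp3:1 pp4:1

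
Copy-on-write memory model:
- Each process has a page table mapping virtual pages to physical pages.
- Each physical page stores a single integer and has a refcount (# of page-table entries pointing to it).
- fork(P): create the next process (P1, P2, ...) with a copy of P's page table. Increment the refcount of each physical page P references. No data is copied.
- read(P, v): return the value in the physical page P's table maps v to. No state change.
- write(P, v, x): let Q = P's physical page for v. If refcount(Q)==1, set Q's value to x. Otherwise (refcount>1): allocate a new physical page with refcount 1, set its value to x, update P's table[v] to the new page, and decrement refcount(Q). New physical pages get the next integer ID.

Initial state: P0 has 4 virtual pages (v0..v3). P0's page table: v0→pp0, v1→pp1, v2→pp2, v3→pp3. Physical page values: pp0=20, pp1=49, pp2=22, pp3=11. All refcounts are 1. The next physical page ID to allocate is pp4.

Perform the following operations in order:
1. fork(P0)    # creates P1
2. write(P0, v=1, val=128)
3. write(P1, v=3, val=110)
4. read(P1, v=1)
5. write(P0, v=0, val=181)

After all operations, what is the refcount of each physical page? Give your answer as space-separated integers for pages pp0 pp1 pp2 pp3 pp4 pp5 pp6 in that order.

Op 1: fork(P0) -> P1. 4 ppages; refcounts: pp0:2 pp1:2 pp2:2 pp3:2
Op 2: write(P0, v1, 128). refcount(pp1)=2>1 -> COPY to pp4. 5 ppages; refcounts: pp0:2 pp1:1 pp2:2 pp3:2 pp4:1
Op 3: write(P1, v3, 110). refcount(pp3)=2>1 -> COPY to pp5. 6 ppages; refcounts: pp0:2 pp1:1 pp2:2 pp3:1 pp4:1 pp5:1
Op 4: read(P1, v1) -> 49. No state change.
Op 5: write(P0, v0, 181). refcount(pp0)=2>1 -> COPY to pp6. 7 ppages; refcounts: pp0:1 pp1:1 pp2:2 pp3:1 pp4:1 pp5:1 pp6:1

Answer: 1 1 2 1 1 1 1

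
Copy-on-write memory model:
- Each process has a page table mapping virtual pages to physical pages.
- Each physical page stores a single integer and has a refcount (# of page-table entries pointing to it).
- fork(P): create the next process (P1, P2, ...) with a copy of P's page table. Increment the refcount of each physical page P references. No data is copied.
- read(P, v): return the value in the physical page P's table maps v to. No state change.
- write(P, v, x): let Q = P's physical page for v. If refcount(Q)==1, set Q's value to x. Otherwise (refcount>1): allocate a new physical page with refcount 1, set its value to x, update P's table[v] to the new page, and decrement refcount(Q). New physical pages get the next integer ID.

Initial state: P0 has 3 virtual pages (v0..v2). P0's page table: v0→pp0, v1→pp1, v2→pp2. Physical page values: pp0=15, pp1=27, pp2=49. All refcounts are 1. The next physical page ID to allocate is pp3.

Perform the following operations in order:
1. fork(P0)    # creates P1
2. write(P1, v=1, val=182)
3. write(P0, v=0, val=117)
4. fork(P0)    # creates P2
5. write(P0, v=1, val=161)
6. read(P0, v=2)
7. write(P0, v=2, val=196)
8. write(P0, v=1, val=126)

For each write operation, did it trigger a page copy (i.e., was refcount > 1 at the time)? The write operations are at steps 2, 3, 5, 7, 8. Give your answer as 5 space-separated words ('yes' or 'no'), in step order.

Op 1: fork(P0) -> P1. 3 ppages; refcounts: pp0:2 pp1:2 pp2:2
Op 2: write(P1, v1, 182). refcount(pp1)=2>1 -> COPY to pp3. 4 ppages; refcounts: pp0:2 pp1:1 pp2:2 pp3:1
Op 3: write(P0, v0, 117). refcount(pp0)=2>1 -> COPY to pp4. 5 ppages; refcounts: pp0:1 pp1:1 pp2:2 pp3:1 pp4:1
Op 4: fork(P0) -> P2. 5 ppages; refcounts: pp0:1 pp1:2 pp2:3 pp3:1 pp4:2
Op 5: write(P0, v1, 161). refcount(pp1)=2>1 -> COPY to pp5. 6 ppages; refcounts: pp0:1 pp1:1 pp2:3 pp3:1 pp4:2 pp5:1
Op 6: read(P0, v2) -> 49. No state change.
Op 7: write(P0, v2, 196). refcount(pp2)=3>1 -> COPY to pp6. 7 ppages; refcounts: pp0:1 pp1:1 pp2:2 pp3:1 pp4:2 pp5:1 pp6:1
Op 8: write(P0, v1, 126). refcount(pp5)=1 -> write in place. 7 ppages; refcounts: pp0:1 pp1:1 pp2:2 pp3:1 pp4:2 pp5:1 pp6:1

yes yes yes yes no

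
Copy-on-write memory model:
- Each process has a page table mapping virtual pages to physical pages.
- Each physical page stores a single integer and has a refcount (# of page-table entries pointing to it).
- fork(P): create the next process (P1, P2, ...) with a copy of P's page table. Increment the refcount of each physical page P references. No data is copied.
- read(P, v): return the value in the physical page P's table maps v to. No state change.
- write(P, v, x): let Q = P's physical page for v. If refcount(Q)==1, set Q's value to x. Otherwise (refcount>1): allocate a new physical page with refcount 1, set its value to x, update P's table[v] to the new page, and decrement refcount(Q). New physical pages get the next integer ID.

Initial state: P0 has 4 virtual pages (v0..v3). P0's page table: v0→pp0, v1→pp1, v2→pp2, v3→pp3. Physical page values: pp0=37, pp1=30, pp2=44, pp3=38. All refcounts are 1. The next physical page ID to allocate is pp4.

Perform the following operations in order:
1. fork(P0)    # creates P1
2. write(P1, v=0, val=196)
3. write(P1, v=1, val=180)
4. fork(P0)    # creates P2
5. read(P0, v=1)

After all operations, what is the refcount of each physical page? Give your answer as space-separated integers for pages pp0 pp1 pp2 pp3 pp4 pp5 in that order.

Answer: 2 2 3 3 1 1

Derivation:
Op 1: fork(P0) -> P1. 4 ppages; refcounts: pp0:2 pp1:2 pp2:2 pp3:2
Op 2: write(P1, v0, 196). refcount(pp0)=2>1 -> COPY to pp4. 5 ppages; refcounts: pp0:1 pp1:2 pp2:2 pp3:2 pp4:1
Op 3: write(P1, v1, 180). refcount(pp1)=2>1 -> COPY to pp5. 6 ppages; refcounts: pp0:1 pp1:1 pp2:2 pp3:2 pp4:1 pp5:1
Op 4: fork(P0) -> P2. 6 ppages; refcounts: pp0:2 pp1:2 pp2:3 pp3:3 pp4:1 pp5:1
Op 5: read(P0, v1) -> 30. No state change.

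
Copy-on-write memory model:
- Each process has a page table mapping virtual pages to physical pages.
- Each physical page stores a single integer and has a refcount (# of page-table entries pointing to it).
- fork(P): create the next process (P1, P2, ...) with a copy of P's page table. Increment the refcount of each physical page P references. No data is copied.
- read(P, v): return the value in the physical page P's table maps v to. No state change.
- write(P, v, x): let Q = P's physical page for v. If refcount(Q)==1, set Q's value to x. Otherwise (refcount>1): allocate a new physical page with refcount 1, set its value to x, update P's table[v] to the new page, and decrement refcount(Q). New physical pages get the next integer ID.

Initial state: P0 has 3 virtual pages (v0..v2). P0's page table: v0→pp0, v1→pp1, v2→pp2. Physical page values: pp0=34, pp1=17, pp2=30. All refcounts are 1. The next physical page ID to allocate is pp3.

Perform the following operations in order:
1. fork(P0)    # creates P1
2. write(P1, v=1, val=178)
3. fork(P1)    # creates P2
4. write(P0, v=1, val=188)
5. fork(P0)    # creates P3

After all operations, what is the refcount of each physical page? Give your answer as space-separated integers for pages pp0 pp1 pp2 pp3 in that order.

Answer: 4 2 4 2

Derivation:
Op 1: fork(P0) -> P1. 3 ppages; refcounts: pp0:2 pp1:2 pp2:2
Op 2: write(P1, v1, 178). refcount(pp1)=2>1 -> COPY to pp3. 4 ppages; refcounts: pp0:2 pp1:1 pp2:2 pp3:1
Op 3: fork(P1) -> P2. 4 ppages; refcounts: pp0:3 pp1:1 pp2:3 pp3:2
Op 4: write(P0, v1, 188). refcount(pp1)=1 -> write in place. 4 ppages; refcounts: pp0:3 pp1:1 pp2:3 pp3:2
Op 5: fork(P0) -> P3. 4 ppages; refcounts: pp0:4 pp1:2 pp2:4 pp3:2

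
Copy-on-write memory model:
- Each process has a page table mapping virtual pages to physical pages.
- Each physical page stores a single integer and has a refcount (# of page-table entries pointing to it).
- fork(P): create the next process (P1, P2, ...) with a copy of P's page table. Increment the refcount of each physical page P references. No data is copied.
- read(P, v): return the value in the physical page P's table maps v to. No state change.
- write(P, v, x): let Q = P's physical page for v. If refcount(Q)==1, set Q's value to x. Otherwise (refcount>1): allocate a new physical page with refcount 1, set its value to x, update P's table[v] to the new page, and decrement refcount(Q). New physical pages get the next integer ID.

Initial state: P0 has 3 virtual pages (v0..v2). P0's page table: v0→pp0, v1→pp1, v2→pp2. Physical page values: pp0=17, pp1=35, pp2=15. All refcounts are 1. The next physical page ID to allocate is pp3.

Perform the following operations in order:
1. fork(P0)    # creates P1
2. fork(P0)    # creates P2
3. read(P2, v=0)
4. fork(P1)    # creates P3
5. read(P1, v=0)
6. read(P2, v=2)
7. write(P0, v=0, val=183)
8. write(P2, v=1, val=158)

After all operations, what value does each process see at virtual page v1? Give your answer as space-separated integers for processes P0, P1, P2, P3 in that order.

Answer: 35 35 158 35

Derivation:
Op 1: fork(P0) -> P1. 3 ppages; refcounts: pp0:2 pp1:2 pp2:2
Op 2: fork(P0) -> P2. 3 ppages; refcounts: pp0:3 pp1:3 pp2:3
Op 3: read(P2, v0) -> 17. No state change.
Op 4: fork(P1) -> P3. 3 ppages; refcounts: pp0:4 pp1:4 pp2:4
Op 5: read(P1, v0) -> 17. No state change.
Op 6: read(P2, v2) -> 15. No state change.
Op 7: write(P0, v0, 183). refcount(pp0)=4>1 -> COPY to pp3. 4 ppages; refcounts: pp0:3 pp1:4 pp2:4 pp3:1
Op 8: write(P2, v1, 158). refcount(pp1)=4>1 -> COPY to pp4. 5 ppages; refcounts: pp0:3 pp1:3 pp2:4 pp3:1 pp4:1
P0: v1 -> pp1 = 35
P1: v1 -> pp1 = 35
P2: v1 -> pp4 = 158
P3: v1 -> pp1 = 35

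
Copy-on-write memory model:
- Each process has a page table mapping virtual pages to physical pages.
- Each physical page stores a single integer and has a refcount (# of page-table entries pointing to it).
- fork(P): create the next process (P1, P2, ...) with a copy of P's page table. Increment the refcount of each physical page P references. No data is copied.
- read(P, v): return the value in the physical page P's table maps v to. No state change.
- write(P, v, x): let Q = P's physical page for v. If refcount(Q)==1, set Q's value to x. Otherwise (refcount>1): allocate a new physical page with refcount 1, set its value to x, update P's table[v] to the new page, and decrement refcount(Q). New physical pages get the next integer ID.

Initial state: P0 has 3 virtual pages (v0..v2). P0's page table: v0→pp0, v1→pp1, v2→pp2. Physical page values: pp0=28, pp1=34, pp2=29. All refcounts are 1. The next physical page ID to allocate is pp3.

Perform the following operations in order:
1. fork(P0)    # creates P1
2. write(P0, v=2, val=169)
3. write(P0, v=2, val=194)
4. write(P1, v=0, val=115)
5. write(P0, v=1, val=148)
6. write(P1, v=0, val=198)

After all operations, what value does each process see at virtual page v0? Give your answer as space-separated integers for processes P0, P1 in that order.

Answer: 28 198

Derivation:
Op 1: fork(P0) -> P1. 3 ppages; refcounts: pp0:2 pp1:2 pp2:2
Op 2: write(P0, v2, 169). refcount(pp2)=2>1 -> COPY to pp3. 4 ppages; refcounts: pp0:2 pp1:2 pp2:1 pp3:1
Op 3: write(P0, v2, 194). refcount(pp3)=1 -> write in place. 4 ppages; refcounts: pp0:2 pp1:2 pp2:1 pp3:1
Op 4: write(P1, v0, 115). refcount(pp0)=2>1 -> COPY to pp4. 5 ppages; refcounts: pp0:1 pp1:2 pp2:1 pp3:1 pp4:1
Op 5: write(P0, v1, 148). refcount(pp1)=2>1 -> COPY to pp5. 6 ppages; refcounts: pp0:1 pp1:1 pp2:1 pp3:1 pp4:1 pp5:1
Op 6: write(P1, v0, 198). refcount(pp4)=1 -> write in place. 6 ppages; refcounts: pp0:1 pp1:1 pp2:1 pp3:1 pp4:1 pp5:1
P0: v0 -> pp0 = 28
P1: v0 -> pp4 = 198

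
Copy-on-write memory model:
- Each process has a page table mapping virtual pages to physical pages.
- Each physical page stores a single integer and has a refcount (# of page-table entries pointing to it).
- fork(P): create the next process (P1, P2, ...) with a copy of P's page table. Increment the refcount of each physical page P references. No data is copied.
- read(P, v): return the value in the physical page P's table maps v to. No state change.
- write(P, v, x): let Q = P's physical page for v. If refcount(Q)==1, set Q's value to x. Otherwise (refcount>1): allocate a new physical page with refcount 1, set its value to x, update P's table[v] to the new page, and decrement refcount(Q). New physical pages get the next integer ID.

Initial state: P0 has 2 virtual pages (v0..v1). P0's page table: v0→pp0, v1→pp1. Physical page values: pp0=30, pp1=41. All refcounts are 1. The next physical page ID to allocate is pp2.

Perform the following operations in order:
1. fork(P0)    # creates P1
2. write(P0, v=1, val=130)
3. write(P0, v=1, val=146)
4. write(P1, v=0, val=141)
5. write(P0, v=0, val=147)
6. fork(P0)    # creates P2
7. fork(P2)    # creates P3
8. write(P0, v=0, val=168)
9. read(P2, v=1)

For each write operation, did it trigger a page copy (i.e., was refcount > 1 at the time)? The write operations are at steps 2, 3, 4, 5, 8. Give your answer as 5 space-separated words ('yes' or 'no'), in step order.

Op 1: fork(P0) -> P1. 2 ppages; refcounts: pp0:2 pp1:2
Op 2: write(P0, v1, 130). refcount(pp1)=2>1 -> COPY to pp2. 3 ppages; refcounts: pp0:2 pp1:1 pp2:1
Op 3: write(P0, v1, 146). refcount(pp2)=1 -> write in place. 3 ppages; refcounts: pp0:2 pp1:1 pp2:1
Op 4: write(P1, v0, 141). refcount(pp0)=2>1 -> COPY to pp3. 4 ppages; refcounts: pp0:1 pp1:1 pp2:1 pp3:1
Op 5: write(P0, v0, 147). refcount(pp0)=1 -> write in place. 4 ppages; refcounts: pp0:1 pp1:1 pp2:1 pp3:1
Op 6: fork(P0) -> P2. 4 ppages; refcounts: pp0:2 pp1:1 pp2:2 pp3:1
Op 7: fork(P2) -> P3. 4 ppages; refcounts: pp0:3 pp1:1 pp2:3 pp3:1
Op 8: write(P0, v0, 168). refcount(pp0)=3>1 -> COPY to pp4. 5 ppages; refcounts: pp0:2 pp1:1 pp2:3 pp3:1 pp4:1
Op 9: read(P2, v1) -> 146. No state change.

yes no yes no yes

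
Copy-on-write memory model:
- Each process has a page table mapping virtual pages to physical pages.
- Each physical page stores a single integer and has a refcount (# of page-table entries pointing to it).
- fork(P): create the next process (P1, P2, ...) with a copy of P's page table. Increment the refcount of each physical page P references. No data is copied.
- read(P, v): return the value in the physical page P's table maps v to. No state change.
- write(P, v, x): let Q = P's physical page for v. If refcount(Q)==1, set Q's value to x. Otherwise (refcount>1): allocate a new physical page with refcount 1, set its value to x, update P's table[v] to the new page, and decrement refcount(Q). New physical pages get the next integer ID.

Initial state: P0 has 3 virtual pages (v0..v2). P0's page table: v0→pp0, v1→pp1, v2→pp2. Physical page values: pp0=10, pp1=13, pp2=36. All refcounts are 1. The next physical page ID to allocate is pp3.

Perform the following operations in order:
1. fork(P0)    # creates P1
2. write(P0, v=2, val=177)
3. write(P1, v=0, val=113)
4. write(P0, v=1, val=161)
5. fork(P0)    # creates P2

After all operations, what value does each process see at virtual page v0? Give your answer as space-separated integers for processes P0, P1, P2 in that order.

Answer: 10 113 10

Derivation:
Op 1: fork(P0) -> P1. 3 ppages; refcounts: pp0:2 pp1:2 pp2:2
Op 2: write(P0, v2, 177). refcount(pp2)=2>1 -> COPY to pp3. 4 ppages; refcounts: pp0:2 pp1:2 pp2:1 pp3:1
Op 3: write(P1, v0, 113). refcount(pp0)=2>1 -> COPY to pp4. 5 ppages; refcounts: pp0:1 pp1:2 pp2:1 pp3:1 pp4:1
Op 4: write(P0, v1, 161). refcount(pp1)=2>1 -> COPY to pp5. 6 ppages; refcounts: pp0:1 pp1:1 pp2:1 pp3:1 pp4:1 pp5:1
Op 5: fork(P0) -> P2. 6 ppages; refcounts: pp0:2 pp1:1 pp2:1 pp3:2 pp4:1 pp5:2
P0: v0 -> pp0 = 10
P1: v0 -> pp4 = 113
P2: v0 -> pp0 = 10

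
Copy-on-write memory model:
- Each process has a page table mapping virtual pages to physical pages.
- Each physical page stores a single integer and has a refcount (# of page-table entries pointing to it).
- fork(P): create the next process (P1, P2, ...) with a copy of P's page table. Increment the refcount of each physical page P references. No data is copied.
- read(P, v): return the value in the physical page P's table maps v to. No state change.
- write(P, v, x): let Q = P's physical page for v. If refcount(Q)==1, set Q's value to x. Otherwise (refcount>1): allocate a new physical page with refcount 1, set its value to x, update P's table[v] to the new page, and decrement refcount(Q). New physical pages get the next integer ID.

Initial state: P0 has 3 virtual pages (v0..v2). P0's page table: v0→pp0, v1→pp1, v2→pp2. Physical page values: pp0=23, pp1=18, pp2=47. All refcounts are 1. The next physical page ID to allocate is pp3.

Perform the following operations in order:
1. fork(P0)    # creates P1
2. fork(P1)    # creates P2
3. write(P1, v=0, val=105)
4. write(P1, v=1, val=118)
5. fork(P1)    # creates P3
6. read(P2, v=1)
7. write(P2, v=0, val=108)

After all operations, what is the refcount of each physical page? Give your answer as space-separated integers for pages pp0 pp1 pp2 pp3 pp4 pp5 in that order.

Answer: 1 2 4 2 2 1

Derivation:
Op 1: fork(P0) -> P1. 3 ppages; refcounts: pp0:2 pp1:2 pp2:2
Op 2: fork(P1) -> P2. 3 ppages; refcounts: pp0:3 pp1:3 pp2:3
Op 3: write(P1, v0, 105). refcount(pp0)=3>1 -> COPY to pp3. 4 ppages; refcounts: pp0:2 pp1:3 pp2:3 pp3:1
Op 4: write(P1, v1, 118). refcount(pp1)=3>1 -> COPY to pp4. 5 ppages; refcounts: pp0:2 pp1:2 pp2:3 pp3:1 pp4:1
Op 5: fork(P1) -> P3. 5 ppages; refcounts: pp0:2 pp1:2 pp2:4 pp3:2 pp4:2
Op 6: read(P2, v1) -> 18. No state change.
Op 7: write(P2, v0, 108). refcount(pp0)=2>1 -> COPY to pp5. 6 ppages; refcounts: pp0:1 pp1:2 pp2:4 pp3:2 pp4:2 pp5:1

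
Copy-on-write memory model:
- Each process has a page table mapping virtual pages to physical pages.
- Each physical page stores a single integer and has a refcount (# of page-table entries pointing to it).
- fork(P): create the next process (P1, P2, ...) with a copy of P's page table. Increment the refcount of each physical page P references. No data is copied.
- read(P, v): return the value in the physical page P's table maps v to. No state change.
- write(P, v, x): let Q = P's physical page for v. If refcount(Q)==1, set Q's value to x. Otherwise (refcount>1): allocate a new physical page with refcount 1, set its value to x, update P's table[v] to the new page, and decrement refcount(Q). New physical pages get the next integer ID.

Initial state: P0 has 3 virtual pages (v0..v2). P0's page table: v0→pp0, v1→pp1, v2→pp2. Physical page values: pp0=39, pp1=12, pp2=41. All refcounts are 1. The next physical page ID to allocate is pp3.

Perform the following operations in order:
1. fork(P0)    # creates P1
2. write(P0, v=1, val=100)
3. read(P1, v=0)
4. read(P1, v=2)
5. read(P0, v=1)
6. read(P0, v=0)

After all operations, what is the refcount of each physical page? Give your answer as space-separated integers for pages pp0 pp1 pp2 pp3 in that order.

Op 1: fork(P0) -> P1. 3 ppages; refcounts: pp0:2 pp1:2 pp2:2
Op 2: write(P0, v1, 100). refcount(pp1)=2>1 -> COPY to pp3. 4 ppages; refcounts: pp0:2 pp1:1 pp2:2 pp3:1
Op 3: read(P1, v0) -> 39. No state change.
Op 4: read(P1, v2) -> 41. No state change.
Op 5: read(P0, v1) -> 100. No state change.
Op 6: read(P0, v0) -> 39. No state change.

Answer: 2 1 2 1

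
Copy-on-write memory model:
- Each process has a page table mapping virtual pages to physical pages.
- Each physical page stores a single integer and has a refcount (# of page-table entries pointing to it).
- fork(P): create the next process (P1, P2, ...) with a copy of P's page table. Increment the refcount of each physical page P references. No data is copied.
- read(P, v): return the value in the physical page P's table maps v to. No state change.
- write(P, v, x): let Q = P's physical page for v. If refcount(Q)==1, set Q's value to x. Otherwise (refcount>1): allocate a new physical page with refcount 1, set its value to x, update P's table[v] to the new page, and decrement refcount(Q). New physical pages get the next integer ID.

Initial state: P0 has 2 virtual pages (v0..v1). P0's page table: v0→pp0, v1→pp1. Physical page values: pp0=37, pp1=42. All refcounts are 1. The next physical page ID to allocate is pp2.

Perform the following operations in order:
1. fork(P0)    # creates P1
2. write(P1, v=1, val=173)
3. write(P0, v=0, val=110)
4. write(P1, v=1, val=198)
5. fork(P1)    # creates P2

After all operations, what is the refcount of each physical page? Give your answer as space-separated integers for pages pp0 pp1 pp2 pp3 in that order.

Op 1: fork(P0) -> P1. 2 ppages; refcounts: pp0:2 pp1:2
Op 2: write(P1, v1, 173). refcount(pp1)=2>1 -> COPY to pp2. 3 ppages; refcounts: pp0:2 pp1:1 pp2:1
Op 3: write(P0, v0, 110). refcount(pp0)=2>1 -> COPY to pp3. 4 ppages; refcounts: pp0:1 pp1:1 pp2:1 pp3:1
Op 4: write(P1, v1, 198). refcount(pp2)=1 -> write in place. 4 ppages; refcounts: pp0:1 pp1:1 pp2:1 pp3:1
Op 5: fork(P1) -> P2. 4 ppages; refcounts: pp0:2 pp1:1 pp2:2 pp3:1

Answer: 2 1 2 1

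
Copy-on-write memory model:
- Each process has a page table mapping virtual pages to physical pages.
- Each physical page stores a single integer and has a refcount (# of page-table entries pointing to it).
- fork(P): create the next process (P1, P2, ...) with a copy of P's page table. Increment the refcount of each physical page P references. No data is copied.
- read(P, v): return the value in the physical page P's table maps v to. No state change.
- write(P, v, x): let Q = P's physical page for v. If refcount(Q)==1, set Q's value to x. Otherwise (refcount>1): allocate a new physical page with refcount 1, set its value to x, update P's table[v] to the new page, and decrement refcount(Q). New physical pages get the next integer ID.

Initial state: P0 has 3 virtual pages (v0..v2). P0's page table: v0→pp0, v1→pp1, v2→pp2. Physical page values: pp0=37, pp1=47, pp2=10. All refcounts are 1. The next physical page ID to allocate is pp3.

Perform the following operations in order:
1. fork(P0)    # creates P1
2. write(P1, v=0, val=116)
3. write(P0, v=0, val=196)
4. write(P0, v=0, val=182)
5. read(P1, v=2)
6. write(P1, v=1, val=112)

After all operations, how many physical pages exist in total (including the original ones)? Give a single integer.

Op 1: fork(P0) -> P1. 3 ppages; refcounts: pp0:2 pp1:2 pp2:2
Op 2: write(P1, v0, 116). refcount(pp0)=2>1 -> COPY to pp3. 4 ppages; refcounts: pp0:1 pp1:2 pp2:2 pp3:1
Op 3: write(P0, v0, 196). refcount(pp0)=1 -> write in place. 4 ppages; refcounts: pp0:1 pp1:2 pp2:2 pp3:1
Op 4: write(P0, v0, 182). refcount(pp0)=1 -> write in place. 4 ppages; refcounts: pp0:1 pp1:2 pp2:2 pp3:1
Op 5: read(P1, v2) -> 10. No state change.
Op 6: write(P1, v1, 112). refcount(pp1)=2>1 -> COPY to pp4. 5 ppages; refcounts: pp0:1 pp1:1 pp2:2 pp3:1 pp4:1

Answer: 5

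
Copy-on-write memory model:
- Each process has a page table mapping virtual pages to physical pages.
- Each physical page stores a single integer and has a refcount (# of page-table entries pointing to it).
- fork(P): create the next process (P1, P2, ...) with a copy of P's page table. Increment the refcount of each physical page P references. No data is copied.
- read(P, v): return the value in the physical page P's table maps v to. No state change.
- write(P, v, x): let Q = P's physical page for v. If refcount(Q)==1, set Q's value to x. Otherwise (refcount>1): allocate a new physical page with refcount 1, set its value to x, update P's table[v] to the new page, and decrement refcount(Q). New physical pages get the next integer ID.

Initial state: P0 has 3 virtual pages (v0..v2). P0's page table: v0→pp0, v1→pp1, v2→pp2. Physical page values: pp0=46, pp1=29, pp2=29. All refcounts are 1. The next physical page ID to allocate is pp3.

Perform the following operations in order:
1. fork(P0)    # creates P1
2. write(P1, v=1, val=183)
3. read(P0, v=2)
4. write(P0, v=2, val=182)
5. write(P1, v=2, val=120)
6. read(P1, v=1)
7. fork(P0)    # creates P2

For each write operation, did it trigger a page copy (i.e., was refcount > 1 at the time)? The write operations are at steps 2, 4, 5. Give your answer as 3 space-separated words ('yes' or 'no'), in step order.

Op 1: fork(P0) -> P1. 3 ppages; refcounts: pp0:2 pp1:2 pp2:2
Op 2: write(P1, v1, 183). refcount(pp1)=2>1 -> COPY to pp3. 4 ppages; refcounts: pp0:2 pp1:1 pp2:2 pp3:1
Op 3: read(P0, v2) -> 29. No state change.
Op 4: write(P0, v2, 182). refcount(pp2)=2>1 -> COPY to pp4. 5 ppages; refcounts: pp0:2 pp1:1 pp2:1 pp3:1 pp4:1
Op 5: write(P1, v2, 120). refcount(pp2)=1 -> write in place. 5 ppages; refcounts: pp0:2 pp1:1 pp2:1 pp3:1 pp4:1
Op 6: read(P1, v1) -> 183. No state change.
Op 7: fork(P0) -> P2. 5 ppages; refcounts: pp0:3 pp1:2 pp2:1 pp3:1 pp4:2

yes yes no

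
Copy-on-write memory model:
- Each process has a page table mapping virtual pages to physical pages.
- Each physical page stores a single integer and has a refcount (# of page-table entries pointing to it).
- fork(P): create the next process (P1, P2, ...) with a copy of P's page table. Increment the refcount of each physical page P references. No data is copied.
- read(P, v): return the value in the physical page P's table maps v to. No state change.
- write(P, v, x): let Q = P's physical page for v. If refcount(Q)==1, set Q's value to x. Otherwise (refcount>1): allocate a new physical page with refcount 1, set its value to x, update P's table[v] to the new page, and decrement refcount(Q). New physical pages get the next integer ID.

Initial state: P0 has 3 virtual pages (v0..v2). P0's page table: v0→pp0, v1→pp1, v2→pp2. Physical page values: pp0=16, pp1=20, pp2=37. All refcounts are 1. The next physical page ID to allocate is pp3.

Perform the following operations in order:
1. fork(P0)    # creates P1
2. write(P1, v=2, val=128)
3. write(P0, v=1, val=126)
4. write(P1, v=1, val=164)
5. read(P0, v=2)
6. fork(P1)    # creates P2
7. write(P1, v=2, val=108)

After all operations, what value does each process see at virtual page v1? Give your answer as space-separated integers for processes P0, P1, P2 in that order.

Answer: 126 164 164

Derivation:
Op 1: fork(P0) -> P1. 3 ppages; refcounts: pp0:2 pp1:2 pp2:2
Op 2: write(P1, v2, 128). refcount(pp2)=2>1 -> COPY to pp3. 4 ppages; refcounts: pp0:2 pp1:2 pp2:1 pp3:1
Op 3: write(P0, v1, 126). refcount(pp1)=2>1 -> COPY to pp4. 5 ppages; refcounts: pp0:2 pp1:1 pp2:1 pp3:1 pp4:1
Op 4: write(P1, v1, 164). refcount(pp1)=1 -> write in place. 5 ppages; refcounts: pp0:2 pp1:1 pp2:1 pp3:1 pp4:1
Op 5: read(P0, v2) -> 37. No state change.
Op 6: fork(P1) -> P2. 5 ppages; refcounts: pp0:3 pp1:2 pp2:1 pp3:2 pp4:1
Op 7: write(P1, v2, 108). refcount(pp3)=2>1 -> COPY to pp5. 6 ppages; refcounts: pp0:3 pp1:2 pp2:1 pp3:1 pp4:1 pp5:1
P0: v1 -> pp4 = 126
P1: v1 -> pp1 = 164
P2: v1 -> pp1 = 164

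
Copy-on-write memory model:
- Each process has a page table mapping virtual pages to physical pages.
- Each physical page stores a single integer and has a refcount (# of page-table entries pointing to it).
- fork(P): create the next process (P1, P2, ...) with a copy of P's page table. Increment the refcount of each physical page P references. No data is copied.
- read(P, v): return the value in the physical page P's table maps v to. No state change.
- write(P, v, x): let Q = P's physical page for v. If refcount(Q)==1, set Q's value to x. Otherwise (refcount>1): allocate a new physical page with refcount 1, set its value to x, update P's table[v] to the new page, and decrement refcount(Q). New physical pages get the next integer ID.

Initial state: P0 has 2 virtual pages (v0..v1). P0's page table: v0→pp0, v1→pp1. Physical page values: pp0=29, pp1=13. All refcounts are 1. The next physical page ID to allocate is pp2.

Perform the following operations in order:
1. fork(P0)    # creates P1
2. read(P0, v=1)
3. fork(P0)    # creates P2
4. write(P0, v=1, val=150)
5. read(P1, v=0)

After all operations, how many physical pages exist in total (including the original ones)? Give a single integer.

Op 1: fork(P0) -> P1. 2 ppages; refcounts: pp0:2 pp1:2
Op 2: read(P0, v1) -> 13. No state change.
Op 3: fork(P0) -> P2. 2 ppages; refcounts: pp0:3 pp1:3
Op 4: write(P0, v1, 150). refcount(pp1)=3>1 -> COPY to pp2. 3 ppages; refcounts: pp0:3 pp1:2 pp2:1
Op 5: read(P1, v0) -> 29. No state change.

Answer: 3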